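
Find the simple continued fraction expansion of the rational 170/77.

[2; 4, 1, 4, 3]

Run the Euclidean algorithm on 170 and 77; the successive quotients are the partial quotients a_0, a_1, ... (each step inverts the fractional part left over by the previous one):
  170 = 2*77 + 16, so a_0 = 2.
  77 = 4*16 + 13, so a_1 = 4.
  16 = 1*13 + 3, so a_2 = 1.
  13 = 4*3 + 1, so a_3 = 4.
  3 = 3*1 + 0, so a_4 = 3.
The remainder reaches 0 after 5 divisions, so the expansion has 5 partial quotients, read off in order.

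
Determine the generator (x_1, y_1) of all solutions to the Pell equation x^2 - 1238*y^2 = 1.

First expand sqrt(1238) as a continued fraction. With x_i = (sqrt(1238) + m_i)/d_i and (m_0, d_0) = (0, 1): a_0 = floor(sqrt(1238)) = 35, since 35^2 = 1225 <= 1238 < 1296 = 36^2.
Iterate m_{i+1} = d_i*a_i - m_i, d_{i+1} = (1238 - m_{i+1}^2)/d_i, a_{i+1} = floor((a_0 + m_{i+1})/d_{i+1}):
  m_1 = 1*35 - 0 = 35, d_1 = (1238 - 35^2)/1 = 13/1 = 13, a_1 = floor((35 + 35)/13) = 5.
  m_2 = 13*5 - 35 = 30, d_2 = (1238 - 30^2)/13 = 338/13 = 26, a_2 = floor((35 + 30)/26) = 2.
  m_3 = 26*2 - 30 = 22, d_3 = (1238 - 22^2)/26 = 754/26 = 29, a_3 = floor((35 + 22)/29) = 1.
  m_4 = 29*1 - 22 = 7, d_4 = (1238 - 7^2)/29 = 1189/29 = 41, a_4 = floor((35 + 7)/41) = 1.
  m_5 = 41*1 - 7 = 34, d_5 = (1238 - 34^2)/41 = 82/41 = 2, a_5 = floor((35 + 34)/2) = 34.
  m_6 = 2*34 - 34 = 34, d_6 = (1238 - 34^2)/2 = 82/2 = 41, a_6 = floor((35 + 34)/41) = 1.
  m_7 = 41*1 - 34 = 7, d_7 = (1238 - 7^2)/41 = 1189/41 = 29, a_7 = floor((35 + 7)/29) = 1.
  m_8 = 29*1 - 7 = 22, d_8 = (1238 - 22^2)/29 = 754/29 = 26, a_8 = floor((35 + 22)/26) = 2.
  m_9 = 26*2 - 22 = 30, d_9 = (1238 - 30^2)/26 = 338/26 = 13, a_9 = floor((35 + 30)/13) = 5.
  m_10 = 13*5 - 30 = 35, d_10 = (1238 - 35^2)/13 = 13/13 = 1, a_10 = floor((35 + 35)/1) = 70.
  m_11 = 1*70 - 35 = 35, d_11 = (1238 - 35^2)/1 = 13/1 = 13: (m_11, d_11) = (m_1, d_1) = (35, 13), so from here the quotients repeat a_1, ..., a_10; the period length is 10.
So sqrt(1238) = [35; (5, 2, 1, 1, 34, 1, 1, 2, 5, 70)] with period length k = 10.
k is even, so the fundamental solution of x^2 - 1238y^2 = 1 is (p_{k-1}, q_{k-1}) = (p_9, q_9); compute convergents through index 9.
Convergents (p_i = a_i*p_{i-1} + p_{i-2}, q_i = a_i*q_{i-1} + q_{i-2} with p_{-2}=0, p_{-1}=1, q_{-2}=1, q_{-1}=0):
  i=0: a_0=35, p_0 = 35*1 + 0 = 35, q_0 = 35*0 + 1 = 1.
  i=1: a_1=5, p_1 = 5*35 + 1 = 176, q_1 = 5*1 + 0 = 5.
  i=2: a_2=2, p_2 = 2*176 + 35 = 387, q_2 = 2*5 + 1 = 11.
  i=3: a_3=1, p_3 = 1*387 + 176 = 563, q_3 = 1*11 + 5 = 16.
  i=4: a_4=1, p_4 = 1*563 + 387 = 950, q_4 = 1*16 + 11 = 27.
  i=5: a_5=34, p_5 = 34*950 + 563 = 32863, q_5 = 34*27 + 16 = 934.
  i=6: a_6=1, p_6 = 1*32863 + 950 = 33813, q_6 = 1*934 + 27 = 961.
  i=7: a_7=1, p_7 = 1*33813 + 32863 = 66676, q_7 = 1*961 + 934 = 1895.
  i=8: a_8=2, p_8 = 2*66676 + 33813 = 167165, q_8 = 2*1895 + 961 = 4751.
  i=9: a_9=5, p_9 = 5*167165 + 66676 = 902501, q_9 = 5*4751 + 1895 = 25650.
Check: 902501^2 - 1238*25650^2 = 814508055001 - 814508055000 = 1, so (x, y) = (902501, 25650) solves the equation, and by the theorem it is the least positive solution.

(x, y) = (902501, 25650)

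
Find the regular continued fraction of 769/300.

Run the Euclidean algorithm on 769 and 300; the successive quotients are the partial quotients a_0, a_1, ... (each step inverts the fractional part left over by the previous one):
  769 = 2*300 + 169, so a_0 = 2.
  300 = 1*169 + 131, so a_1 = 1.
  169 = 1*131 + 38, so a_2 = 1.
  131 = 3*38 + 17, so a_3 = 3.
  38 = 2*17 + 4, so a_4 = 2.
  17 = 4*4 + 1, so a_5 = 4.
  4 = 4*1 + 0, so a_6 = 4.
The remainder reaches 0 after 7 divisions, so the expansion has 7 partial quotients, read off in order.

[2; 1, 1, 3, 2, 4, 4]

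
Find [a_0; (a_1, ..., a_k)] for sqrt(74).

Write x_i = (sqrt(74) + m_i)/d_i with (m_0, d_0) = (0, 1). a_0 = floor(sqrt(74)) = 8, since 8^2 = 64 <= 74 < 81 = 9^2.
Iterate m_{i+1} = d_i*a_i - m_i, d_{i+1} = (74 - m_{i+1}^2)/d_i, a_{i+1} = floor((a_0 + m_{i+1})/d_{i+1}):
  m_1 = 1*8 - 0 = 8, d_1 = (74 - 8^2)/1 = 10/1 = 10, a_1 = floor((8 + 8)/10) = 1.
  m_2 = 10*1 - 8 = 2, d_2 = (74 - 2^2)/10 = 70/10 = 7, a_2 = floor((8 + 2)/7) = 1.
  m_3 = 7*1 - 2 = 5, d_3 = (74 - 5^2)/7 = 49/7 = 7, a_3 = floor((8 + 5)/7) = 1.
  m_4 = 7*1 - 5 = 2, d_4 = (74 - 2^2)/7 = 70/7 = 10, a_4 = floor((8 + 2)/10) = 1.
  m_5 = 10*1 - 2 = 8, d_5 = (74 - 8^2)/10 = 10/10 = 1, a_5 = floor((8 + 8)/1) = 16.
  m_6 = 1*16 - 8 = 8, d_6 = (74 - 8^2)/1 = 10/1 = 10: (m_6, d_6) = (m_1, d_1) = (8, 10), so from here the quotients repeat a_1, ..., a_5; the period length is 5.
Hence the expansion of sqrt(74) is a_0 = 8 followed by the repeating block 1, 1, 1, 1, 16 (period 5).

[8; (1, 1, 1, 1, 16)]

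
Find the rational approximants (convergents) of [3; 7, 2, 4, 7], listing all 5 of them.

3/1, 22/7, 47/15, 210/67, 1517/484

Using the convergent recurrence p_i = a_i*p_{i-1} + p_{i-2}, q_i = a_i*q_{i-1} + q_{i-2} with p_{-2}=0, p_{-1}=1, q_{-2}=1, q_{-1}=0:
  i=0: a_0=3, p_0 = 3*1 + 0 = 3, q_0 = 3*0 + 1 = 1.
  i=1: a_1=7, p_1 = 7*3 + 1 = 22, q_1 = 7*1 + 0 = 7.
  i=2: a_2=2, p_2 = 2*22 + 3 = 47, q_2 = 2*7 + 1 = 15.
  i=3: a_3=4, p_3 = 4*47 + 22 = 210, q_3 = 4*15 + 7 = 67.
  i=4: a_4=7, p_4 = 7*210 + 47 = 1517, q_4 = 7*67 + 15 = 484.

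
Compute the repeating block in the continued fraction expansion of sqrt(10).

Write x_i = (sqrt(10) + m_i)/d_i with (m_0, d_0) = (0, 1). a_0 = floor(sqrt(10)) = 3, since 3^2 = 9 <= 10 < 16 = 4^2.
Iterate m_{i+1} = d_i*a_i - m_i, d_{i+1} = (10 - m_{i+1}^2)/d_i, a_{i+1} = floor((a_0 + m_{i+1})/d_{i+1}):
  m_1 = 1*3 - 0 = 3, d_1 = (10 - 3^2)/1 = 1/1 = 1, a_1 = floor((3 + 3)/1) = 6.
  m_2 = 1*6 - 3 = 3, d_2 = (10 - 3^2)/1 = 1/1 = 1: (m_2, d_2) = (m_1, d_1) = (3, 1), so from here the quotient a_1 repeats; the period length is 1.
Hence the expansion of sqrt(10) is a_0 = 3 followed by the repeating block 6 (period 1).

[3; (6)]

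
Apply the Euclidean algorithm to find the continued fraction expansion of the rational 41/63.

[0; 1, 1, 1, 6, 3]

Run the Euclidean algorithm on 41 and 63; the successive quotients are the partial quotients a_0, a_1, ... (each step inverts the fractional part left over by the previous one):
  41 = 0*63 + 41, so a_0 = 0.
  63 = 1*41 + 22, so a_1 = 1.
  41 = 1*22 + 19, so a_2 = 1.
  22 = 1*19 + 3, so a_3 = 1.
  19 = 6*3 + 1, so a_4 = 6.
  3 = 3*1 + 0, so a_5 = 3.
The remainder reaches 0 after 6 divisions, so the expansion has 6 partial quotients, read off in order.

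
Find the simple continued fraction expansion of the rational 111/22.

[5; 22]

Run the Euclidean algorithm on 111 and 22; the successive quotients are the partial quotients a_0, a_1, ... (each step inverts the fractional part left over by the previous one):
  111 = 5*22 + 1, so a_0 = 5.
  22 = 22*1 + 0, so a_1 = 22.
The remainder reaches 0 after 2 divisions, so the expansion has 2 partial quotients, read off in order.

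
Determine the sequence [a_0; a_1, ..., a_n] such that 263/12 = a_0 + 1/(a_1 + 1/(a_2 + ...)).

[21; 1, 11]

Run the Euclidean algorithm on 263 and 12; the successive quotients are the partial quotients a_0, a_1, ... (each step inverts the fractional part left over by the previous one):
  263 = 21*12 + 11, so a_0 = 21.
  12 = 1*11 + 1, so a_1 = 1.
  11 = 11*1 + 0, so a_2 = 11.
The remainder reaches 0 after 3 divisions, so the expansion has 3 partial quotients, read off in order.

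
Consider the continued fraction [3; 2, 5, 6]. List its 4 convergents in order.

3/1, 7/2, 38/11, 235/68

Using the convergent recurrence p_i = a_i*p_{i-1} + p_{i-2}, q_i = a_i*q_{i-1} + q_{i-2} with p_{-2}=0, p_{-1}=1, q_{-2}=1, q_{-1}=0:
  i=0: a_0=3, p_0 = 3*1 + 0 = 3, q_0 = 3*0 + 1 = 1.
  i=1: a_1=2, p_1 = 2*3 + 1 = 7, q_1 = 2*1 + 0 = 2.
  i=2: a_2=5, p_2 = 5*7 + 3 = 38, q_2 = 5*2 + 1 = 11.
  i=3: a_3=6, p_3 = 6*38 + 7 = 235, q_3 = 6*11 + 2 = 68.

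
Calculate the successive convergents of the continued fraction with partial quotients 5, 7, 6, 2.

5/1, 36/7, 221/43, 478/93

Using the convergent recurrence p_i = a_i*p_{i-1} + p_{i-2}, q_i = a_i*q_{i-1} + q_{i-2} with p_{-2}=0, p_{-1}=1, q_{-2}=1, q_{-1}=0:
  i=0: a_0=5, p_0 = 5*1 + 0 = 5, q_0 = 5*0 + 1 = 1.
  i=1: a_1=7, p_1 = 7*5 + 1 = 36, q_1 = 7*1 + 0 = 7.
  i=2: a_2=6, p_2 = 6*36 + 5 = 221, q_2 = 6*7 + 1 = 43.
  i=3: a_3=2, p_3 = 2*221 + 36 = 478, q_3 = 2*43 + 7 = 93.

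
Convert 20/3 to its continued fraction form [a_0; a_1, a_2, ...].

Run the Euclidean algorithm on 20 and 3; the successive quotients are the partial quotients a_0, a_1, ... (each step inverts the fractional part left over by the previous one):
  20 = 6*3 + 2, so a_0 = 6.
  3 = 1*2 + 1, so a_1 = 1.
  2 = 2*1 + 0, so a_2 = 2.
The remainder reaches 0 after 3 divisions, so the expansion has 3 partial quotients, read off in order.

[6; 1, 2]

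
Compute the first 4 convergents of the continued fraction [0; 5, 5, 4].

Using the convergent recurrence p_i = a_i*p_{i-1} + p_{i-2}, q_i = a_i*q_{i-1} + q_{i-2} with p_{-2}=0, p_{-1}=1, q_{-2}=1, q_{-1}=0:
  i=0: a_0=0, p_0 = 0*1 + 0 = 0, q_0 = 0*0 + 1 = 1.
  i=1: a_1=5, p_1 = 5*0 + 1 = 1, q_1 = 5*1 + 0 = 5.
  i=2: a_2=5, p_2 = 5*1 + 0 = 5, q_2 = 5*5 + 1 = 26.
  i=3: a_3=4, p_3 = 4*5 + 1 = 21, q_3 = 4*26 + 5 = 109.

0/1, 1/5, 5/26, 21/109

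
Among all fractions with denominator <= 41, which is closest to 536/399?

43/32

Expand x = 536/399 as a continued fraction with the Euclidean algorithm:
  536 = 1*399 + 137, so a_0 = 1.
  399 = 2*137 + 125, so a_1 = 2.
  137 = 1*125 + 12, so a_2 = 1.
  125 = 10*12 + 5, so a_3 = 10.
  12 = 2*5 + 2, so a_4 = 2.
  5 = 2*2 + 1, so a_5 = 2.
  2 = 2*1 + 0, so a_6 = 2.
so x = [1; 2, 1, 10, 2, 2, 2].
Convergents (p_i = a_i*p_{i-1} + p_{i-2}, q_i = a_i*q_{i-1} + q_{i-2} with p_{-2}=0, p_{-1}=1, q_{-2}=1, q_{-1}=0), until the denominator exceeds 41:
  i=0: a_0=1, p_0 = 1*1 + 0 = 1, q_0 = 1*0 + 1 = 1.
  i=1: a_1=2, p_1 = 2*1 + 1 = 3, q_1 = 2*1 + 0 = 2.
  i=2: a_2=1, p_2 = 1*3 + 1 = 4, q_2 = 1*2 + 1 = 3.
  i=3: a_3=10, p_3 = 10*4 + 3 = 43, q_3 = 10*3 + 2 = 32.
  i=4: a_4=2, p_4 = 2*43 + 4 = 90, q_4 = 2*32 + 3 = 67.
q_4 = 67 > 41, so the last convergent with denominator <= 41 is p_3/q_3 = 43/32.
The closest fraction with denominator <= 41 is either p_3/q_3 or the intermediate fraction (k*p_3 + p_2)/(k*q_3 + q_2) with the largest k >= 1 whose denominator stays <= 41; these approach x as k grows, and every other convergent or intermediate fraction in range is farther away.
Largest k: floor((41 - q_2)/q_3) = floor((41 - 3)/32) = 1.
That gives (1*43 + 4)/(1*32 + 3) = 47/35.
Compare the errors: |x - 43/32| = |536*32 - 43*399|/(399*32) = 5/12768, and |x - 47/35| = |536*35 - 47*399|/(399*35) = 7/13965.
Cross-multiplying, 5*13965 = 69825 < 89376 = 7*12768, so 5/12768 is smaller: the convergent 43/32 is closer to x than 47/35.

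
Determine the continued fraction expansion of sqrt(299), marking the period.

Write x_i = (sqrt(299) + m_i)/d_i with (m_0, d_0) = (0, 1). a_0 = floor(sqrt(299)) = 17, since 17^2 = 289 <= 299 < 324 = 18^2.
Iterate m_{i+1} = d_i*a_i - m_i, d_{i+1} = (299 - m_{i+1}^2)/d_i, a_{i+1} = floor((a_0 + m_{i+1})/d_{i+1}):
  m_1 = 1*17 - 0 = 17, d_1 = (299 - 17^2)/1 = 10/1 = 10, a_1 = floor((17 + 17)/10) = 3.
  m_2 = 10*3 - 17 = 13, d_2 = (299 - 13^2)/10 = 130/10 = 13, a_2 = floor((17 + 13)/13) = 2.
  m_3 = 13*2 - 13 = 13, d_3 = (299 - 13^2)/13 = 130/13 = 10, a_3 = floor((17 + 13)/10) = 3.
  m_4 = 10*3 - 13 = 17, d_4 = (299 - 17^2)/10 = 10/10 = 1, a_4 = floor((17 + 17)/1) = 34.
  m_5 = 1*34 - 17 = 17, d_5 = (299 - 17^2)/1 = 10/1 = 10: (m_5, d_5) = (m_1, d_1) = (17, 10), so from here the quotients repeat a_1, ..., a_4; the period length is 4.
Hence the expansion of sqrt(299) is a_0 = 17 followed by the repeating block 3, 2, 3, 34 (period 4).

[17; (3, 2, 3, 34)]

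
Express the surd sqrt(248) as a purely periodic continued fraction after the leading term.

Write x_i = (sqrt(248) + m_i)/d_i with (m_0, d_0) = (0, 1). a_0 = floor(sqrt(248)) = 15, since 15^2 = 225 <= 248 < 256 = 16^2.
Iterate m_{i+1} = d_i*a_i - m_i, d_{i+1} = (248 - m_{i+1}^2)/d_i, a_{i+1} = floor((a_0 + m_{i+1})/d_{i+1}):
  m_1 = 1*15 - 0 = 15, d_1 = (248 - 15^2)/1 = 23/1 = 23, a_1 = floor((15 + 15)/23) = 1.
  m_2 = 23*1 - 15 = 8, d_2 = (248 - 8^2)/23 = 184/23 = 8, a_2 = floor((15 + 8)/8) = 2.
  m_3 = 8*2 - 8 = 8, d_3 = (248 - 8^2)/8 = 184/8 = 23, a_3 = floor((15 + 8)/23) = 1.
  m_4 = 23*1 - 8 = 15, d_4 = (248 - 15^2)/23 = 23/23 = 1, a_4 = floor((15 + 15)/1) = 30.
  m_5 = 1*30 - 15 = 15, d_5 = (248 - 15^2)/1 = 23/1 = 23: (m_5, d_5) = (m_1, d_1) = (15, 23), so from here the quotients repeat a_1, ..., a_4; the period length is 4.
Hence the expansion of sqrt(248) is a_0 = 15 followed by the repeating block 1, 2, 1, 30 (period 4).

[15; (1, 2, 1, 30)]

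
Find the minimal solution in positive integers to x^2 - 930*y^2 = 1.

(x, y) = (61, 2)

First expand sqrt(930) as a continued fraction. With x_i = (sqrt(930) + m_i)/d_i and (m_0, d_0) = (0, 1): a_0 = floor(sqrt(930)) = 30, since 30^2 = 900 <= 930 < 961 = 31^2.
Iterate m_{i+1} = d_i*a_i - m_i, d_{i+1} = (930 - m_{i+1}^2)/d_i, a_{i+1} = floor((a_0 + m_{i+1})/d_{i+1}):
  m_1 = 1*30 - 0 = 30, d_1 = (930 - 30^2)/1 = 30/1 = 30, a_1 = floor((30 + 30)/30) = 2.
  m_2 = 30*2 - 30 = 30, d_2 = (930 - 30^2)/30 = 30/30 = 1, a_2 = floor((30 + 30)/1) = 60.
  m_3 = 1*60 - 30 = 30, d_3 = (930 - 30^2)/1 = 30/1 = 30: (m_3, d_3) = (m_1, d_1) = (30, 30), so from here the quotients repeat a_1, a_2; the period length is 2.
So sqrt(930) = [30; (2, 60)] with period length k = 2.
k is even, so the fundamental solution of x^2 - 930y^2 = 1 is (p_{k-1}, q_{k-1}) = (p_1, q_1); compute convergents through index 1.
Convergents (p_i = a_i*p_{i-1} + p_{i-2}, q_i = a_i*q_{i-1} + q_{i-2} with p_{-2}=0, p_{-1}=1, q_{-2}=1, q_{-1}=0):
  i=0: a_0=30, p_0 = 30*1 + 0 = 30, q_0 = 30*0 + 1 = 1.
  i=1: a_1=2, p_1 = 2*30 + 1 = 61, q_1 = 2*1 + 0 = 2.
Check: 61^2 - 930*2^2 = 3721 - 3720 = 1, so (x, y) = (61, 2) solves the equation, and by the theorem it is the least positive solution.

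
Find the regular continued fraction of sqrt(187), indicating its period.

Write x_i = (sqrt(187) + m_i)/d_i with (m_0, d_0) = (0, 1). a_0 = floor(sqrt(187)) = 13, since 13^2 = 169 <= 187 < 196 = 14^2.
Iterate m_{i+1} = d_i*a_i - m_i, d_{i+1} = (187 - m_{i+1}^2)/d_i, a_{i+1} = floor((a_0 + m_{i+1})/d_{i+1}):
  m_1 = 1*13 - 0 = 13, d_1 = (187 - 13^2)/1 = 18/1 = 18, a_1 = floor((13 + 13)/18) = 1.
  m_2 = 18*1 - 13 = 5, d_2 = (187 - 5^2)/18 = 162/18 = 9, a_2 = floor((13 + 5)/9) = 2.
  m_3 = 9*2 - 5 = 13, d_3 = (187 - 13^2)/9 = 18/9 = 2, a_3 = floor((13 + 13)/2) = 13.
  m_4 = 2*13 - 13 = 13, d_4 = (187 - 13^2)/2 = 18/2 = 9, a_4 = floor((13 + 13)/9) = 2.
  m_5 = 9*2 - 13 = 5, d_5 = (187 - 5^2)/9 = 162/9 = 18, a_5 = floor((13 + 5)/18) = 1.
  m_6 = 18*1 - 5 = 13, d_6 = (187 - 13^2)/18 = 18/18 = 1, a_6 = floor((13 + 13)/1) = 26.
  m_7 = 1*26 - 13 = 13, d_7 = (187 - 13^2)/1 = 18/1 = 18: (m_7, d_7) = (m_1, d_1) = (13, 18), so from here the quotients repeat a_1, ..., a_6; the period length is 6.
Hence the expansion of sqrt(187) is a_0 = 13 followed by the repeating block 1, 2, 13, 2, 1, 26 (period 6).

[13; (1, 2, 13, 2, 1, 26)]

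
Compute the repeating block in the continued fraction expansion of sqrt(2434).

Write x_i = (sqrt(2434) + m_i)/d_i with (m_0, d_0) = (0, 1). a_0 = floor(sqrt(2434)) = 49, since 49^2 = 2401 <= 2434 < 2500 = 50^2.
Iterate m_{i+1} = d_i*a_i - m_i, d_{i+1} = (2434 - m_{i+1}^2)/d_i, a_{i+1} = floor((a_0 + m_{i+1})/d_{i+1}):
  m_1 = 1*49 - 0 = 49, d_1 = (2434 - 49^2)/1 = 33/1 = 33, a_1 = floor((49 + 49)/33) = 2.
  m_2 = 33*2 - 49 = 17, d_2 = (2434 - 17^2)/33 = 2145/33 = 65, a_2 = floor((49 + 17)/65) = 1.
  m_3 = 65*1 - 17 = 48, d_3 = (2434 - 48^2)/65 = 130/65 = 2, a_3 = floor((49 + 48)/2) = 48.
  m_4 = 2*48 - 48 = 48, d_4 = (2434 - 48^2)/2 = 130/2 = 65, a_4 = floor((49 + 48)/65) = 1.
  m_5 = 65*1 - 48 = 17, d_5 = (2434 - 17^2)/65 = 2145/65 = 33, a_5 = floor((49 + 17)/33) = 2.
  m_6 = 33*2 - 17 = 49, d_6 = (2434 - 49^2)/33 = 33/33 = 1, a_6 = floor((49 + 49)/1) = 98.
  m_7 = 1*98 - 49 = 49, d_7 = (2434 - 49^2)/1 = 33/1 = 33: (m_7, d_7) = (m_1, d_1) = (49, 33), so from here the quotients repeat a_1, ..., a_6; the period length is 6.
Hence the expansion of sqrt(2434) is a_0 = 49 followed by the repeating block 2, 1, 48, 1, 2, 98 (period 6).

[49; (2, 1, 48, 1, 2, 98)]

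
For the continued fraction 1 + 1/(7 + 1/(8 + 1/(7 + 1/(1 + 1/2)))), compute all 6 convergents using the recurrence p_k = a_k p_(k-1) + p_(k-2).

1/1, 8/7, 65/57, 463/406, 528/463, 1519/1332

Using the convergent recurrence p_i = a_i*p_{i-1} + p_{i-2}, q_i = a_i*q_{i-1} + q_{i-2} with p_{-2}=0, p_{-1}=1, q_{-2}=1, q_{-1}=0:
  i=0: a_0=1, p_0 = 1*1 + 0 = 1, q_0 = 1*0 + 1 = 1.
  i=1: a_1=7, p_1 = 7*1 + 1 = 8, q_1 = 7*1 + 0 = 7.
  i=2: a_2=8, p_2 = 8*8 + 1 = 65, q_2 = 8*7 + 1 = 57.
  i=3: a_3=7, p_3 = 7*65 + 8 = 463, q_3 = 7*57 + 7 = 406.
  i=4: a_4=1, p_4 = 1*463 + 65 = 528, q_4 = 1*406 + 57 = 463.
  i=5: a_5=2, p_5 = 2*528 + 463 = 1519, q_5 = 2*463 + 406 = 1332.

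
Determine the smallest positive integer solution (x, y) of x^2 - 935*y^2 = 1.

First expand sqrt(935) as a continued fraction. With x_i = (sqrt(935) + m_i)/d_i and (m_0, d_0) = (0, 1): a_0 = floor(sqrt(935)) = 30, since 30^2 = 900 <= 935 < 961 = 31^2.
Iterate m_{i+1} = d_i*a_i - m_i, d_{i+1} = (935 - m_{i+1}^2)/d_i, a_{i+1} = floor((a_0 + m_{i+1})/d_{i+1}):
  m_1 = 1*30 - 0 = 30, d_1 = (935 - 30^2)/1 = 35/1 = 35, a_1 = floor((30 + 30)/35) = 1.
  m_2 = 35*1 - 30 = 5, d_2 = (935 - 5^2)/35 = 910/35 = 26, a_2 = floor((30 + 5)/26) = 1.
  m_3 = 26*1 - 5 = 21, d_3 = (935 - 21^2)/26 = 494/26 = 19, a_3 = floor((30 + 21)/19) = 2.
  m_4 = 19*2 - 21 = 17, d_4 = (935 - 17^2)/19 = 646/19 = 34, a_4 = floor((30 + 17)/34) = 1.
  m_5 = 34*1 - 17 = 17, d_5 = (935 - 17^2)/34 = 646/34 = 19, a_5 = floor((30 + 17)/19) = 2.
  m_6 = 19*2 - 17 = 21, d_6 = (935 - 21^2)/19 = 494/19 = 26, a_6 = floor((30 + 21)/26) = 1.
  m_7 = 26*1 - 21 = 5, d_7 = (935 - 5^2)/26 = 910/26 = 35, a_7 = floor((30 + 5)/35) = 1.
  m_8 = 35*1 - 5 = 30, d_8 = (935 - 30^2)/35 = 35/35 = 1, a_8 = floor((30 + 30)/1) = 60.
  m_9 = 1*60 - 30 = 30, d_9 = (935 - 30^2)/1 = 35/1 = 35: (m_9, d_9) = (m_1, d_1) = (30, 35), so from here the quotients repeat a_1, ..., a_8; the period length is 8.
So sqrt(935) = [30; (1, 1, 2, 1, 2, 1, 1, 60)] with period length k = 8.
k is even, so the fundamental solution of x^2 - 935y^2 = 1 is (p_{k-1}, q_{k-1}) = (p_7, q_7); compute convergents through index 7.
Convergents (p_i = a_i*p_{i-1} + p_{i-2}, q_i = a_i*q_{i-1} + q_{i-2} with p_{-2}=0, p_{-1}=1, q_{-2}=1, q_{-1}=0):
  i=0: a_0=30, p_0 = 30*1 + 0 = 30, q_0 = 30*0 + 1 = 1.
  i=1: a_1=1, p_1 = 1*30 + 1 = 31, q_1 = 1*1 + 0 = 1.
  i=2: a_2=1, p_2 = 1*31 + 30 = 61, q_2 = 1*1 + 1 = 2.
  i=3: a_3=2, p_3 = 2*61 + 31 = 153, q_3 = 2*2 + 1 = 5.
  i=4: a_4=1, p_4 = 1*153 + 61 = 214, q_4 = 1*5 + 2 = 7.
  i=5: a_5=2, p_5 = 2*214 + 153 = 581, q_5 = 2*7 + 5 = 19.
  i=6: a_6=1, p_6 = 1*581 + 214 = 795, q_6 = 1*19 + 7 = 26.
  i=7: a_7=1, p_7 = 1*795 + 581 = 1376, q_7 = 1*26 + 19 = 45.
Check: 1376^2 - 935*45^2 = 1893376 - 1893375 = 1, so (x, y) = (1376, 45) solves the equation, and by the theorem it is the least positive solution.

(x, y) = (1376, 45)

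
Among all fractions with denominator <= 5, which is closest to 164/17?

29/3

Expand x = 164/17 as a continued fraction with the Euclidean algorithm:
  164 = 9*17 + 11, so a_0 = 9.
  17 = 1*11 + 6, so a_1 = 1.
  11 = 1*6 + 5, so a_2 = 1.
  6 = 1*5 + 1, so a_3 = 1.
  5 = 5*1 + 0, so a_4 = 5.
so x = [9; 1, 1, 1, 5].
Convergents (p_i = a_i*p_{i-1} + p_{i-2}, q_i = a_i*q_{i-1} + q_{i-2} with p_{-2}=0, p_{-1}=1, q_{-2}=1, q_{-1}=0), until the denominator exceeds 5:
  i=0: a_0=9, p_0 = 9*1 + 0 = 9, q_0 = 9*0 + 1 = 1.
  i=1: a_1=1, p_1 = 1*9 + 1 = 10, q_1 = 1*1 + 0 = 1.
  i=2: a_2=1, p_2 = 1*10 + 9 = 19, q_2 = 1*1 + 1 = 2.
  i=3: a_3=1, p_3 = 1*19 + 10 = 29, q_3 = 1*2 + 1 = 3.
  i=4: a_4=5, p_4 = 5*29 + 19 = 164, q_4 = 5*3 + 2 = 17.
q_4 = 17 > 5, so the last convergent with denominator <= 5 is p_3/q_3 = 29/3.
The closest fraction with denominator <= 5 is either p_3/q_3 or the intermediate fraction (k*p_3 + p_2)/(k*q_3 + q_2) with the largest k >= 1 whose denominator stays <= 5; these approach x as k grows, and every other convergent or intermediate fraction in range is farther away.
Largest k: floor((5 - q_2)/q_3) = floor((5 - 2)/3) = 1.
That gives (1*29 + 19)/(1*3 + 2) = 48/5.
Compare the errors: |x - 29/3| = |164*3 - 29*17|/(17*3) = 1/51, and |x - 48/5| = |164*5 - 48*17|/(17*5) = 4/85.
Cross-multiplying, 1*85 = 85 < 204 = 4*51, so 1/51 is smaller: the convergent 29/3 is closer to x than 48/5.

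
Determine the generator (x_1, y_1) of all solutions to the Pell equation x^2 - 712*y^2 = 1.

(x, y) = (1601, 60)

First expand sqrt(712) as a continued fraction. With x_i = (sqrt(712) + m_i)/d_i and (m_0, d_0) = (0, 1): a_0 = floor(sqrt(712)) = 26, since 26^2 = 676 <= 712 < 729 = 27^2.
Iterate m_{i+1} = d_i*a_i - m_i, d_{i+1} = (712 - m_{i+1}^2)/d_i, a_{i+1} = floor((a_0 + m_{i+1})/d_{i+1}):
  m_1 = 1*26 - 0 = 26, d_1 = (712 - 26^2)/1 = 36/1 = 36, a_1 = floor((26 + 26)/36) = 1.
  m_2 = 36*1 - 26 = 10, d_2 = (712 - 10^2)/36 = 612/36 = 17, a_2 = floor((26 + 10)/17) = 2.
  m_3 = 17*2 - 10 = 24, d_3 = (712 - 24^2)/17 = 136/17 = 8, a_3 = floor((26 + 24)/8) = 6.
  m_4 = 8*6 - 24 = 24, d_4 = (712 - 24^2)/8 = 136/8 = 17, a_4 = floor((26 + 24)/17) = 2.
  m_5 = 17*2 - 24 = 10, d_5 = (712 - 10^2)/17 = 612/17 = 36, a_5 = floor((26 + 10)/36) = 1.
  m_6 = 36*1 - 10 = 26, d_6 = (712 - 26^2)/36 = 36/36 = 1, a_6 = floor((26 + 26)/1) = 52.
  m_7 = 1*52 - 26 = 26, d_7 = (712 - 26^2)/1 = 36/1 = 36: (m_7, d_7) = (m_1, d_1) = (26, 36), so from here the quotients repeat a_1, ..., a_6; the period length is 6.
So sqrt(712) = [26; (1, 2, 6, 2, 1, 52)] with period length k = 6.
k is even, so the fundamental solution of x^2 - 712y^2 = 1 is (p_{k-1}, q_{k-1}) = (p_5, q_5); compute convergents through index 5.
Convergents (p_i = a_i*p_{i-1} + p_{i-2}, q_i = a_i*q_{i-1} + q_{i-2} with p_{-2}=0, p_{-1}=1, q_{-2}=1, q_{-1}=0):
  i=0: a_0=26, p_0 = 26*1 + 0 = 26, q_0 = 26*0 + 1 = 1.
  i=1: a_1=1, p_1 = 1*26 + 1 = 27, q_1 = 1*1 + 0 = 1.
  i=2: a_2=2, p_2 = 2*27 + 26 = 80, q_2 = 2*1 + 1 = 3.
  i=3: a_3=6, p_3 = 6*80 + 27 = 507, q_3 = 6*3 + 1 = 19.
  i=4: a_4=2, p_4 = 2*507 + 80 = 1094, q_4 = 2*19 + 3 = 41.
  i=5: a_5=1, p_5 = 1*1094 + 507 = 1601, q_5 = 1*41 + 19 = 60.
Check: 1601^2 - 712*60^2 = 2563201 - 2563200 = 1, so (x, y) = (1601, 60) solves the equation, and by the theorem it is the least positive solution.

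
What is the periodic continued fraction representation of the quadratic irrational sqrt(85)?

Write x_i = (sqrt(85) + m_i)/d_i with (m_0, d_0) = (0, 1). a_0 = floor(sqrt(85)) = 9, since 9^2 = 81 <= 85 < 100 = 10^2.
Iterate m_{i+1} = d_i*a_i - m_i, d_{i+1} = (85 - m_{i+1}^2)/d_i, a_{i+1} = floor((a_0 + m_{i+1})/d_{i+1}):
  m_1 = 1*9 - 0 = 9, d_1 = (85 - 9^2)/1 = 4/1 = 4, a_1 = floor((9 + 9)/4) = 4.
  m_2 = 4*4 - 9 = 7, d_2 = (85 - 7^2)/4 = 36/4 = 9, a_2 = floor((9 + 7)/9) = 1.
  m_3 = 9*1 - 7 = 2, d_3 = (85 - 2^2)/9 = 81/9 = 9, a_3 = floor((9 + 2)/9) = 1.
  m_4 = 9*1 - 2 = 7, d_4 = (85 - 7^2)/9 = 36/9 = 4, a_4 = floor((9 + 7)/4) = 4.
  m_5 = 4*4 - 7 = 9, d_5 = (85 - 9^2)/4 = 4/4 = 1, a_5 = floor((9 + 9)/1) = 18.
  m_6 = 1*18 - 9 = 9, d_6 = (85 - 9^2)/1 = 4/1 = 4: (m_6, d_6) = (m_1, d_1) = (9, 4), so from here the quotients repeat a_1, ..., a_5; the period length is 5.
Hence the expansion of sqrt(85) is a_0 = 9 followed by the repeating block 4, 1, 1, 4, 18 (period 5).

[9; (4, 1, 1, 4, 18)]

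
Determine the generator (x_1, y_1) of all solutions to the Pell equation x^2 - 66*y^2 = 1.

First expand sqrt(66) as a continued fraction. With x_i = (sqrt(66) + m_i)/d_i and (m_0, d_0) = (0, 1): a_0 = floor(sqrt(66)) = 8, since 8^2 = 64 <= 66 < 81 = 9^2.
Iterate m_{i+1} = d_i*a_i - m_i, d_{i+1} = (66 - m_{i+1}^2)/d_i, a_{i+1} = floor((a_0 + m_{i+1})/d_{i+1}):
  m_1 = 1*8 - 0 = 8, d_1 = (66 - 8^2)/1 = 2/1 = 2, a_1 = floor((8 + 8)/2) = 8.
  m_2 = 2*8 - 8 = 8, d_2 = (66 - 8^2)/2 = 2/2 = 1, a_2 = floor((8 + 8)/1) = 16.
  m_3 = 1*16 - 8 = 8, d_3 = (66 - 8^2)/1 = 2/1 = 2: (m_3, d_3) = (m_1, d_1) = (8, 2), so from here the quotients repeat a_1, a_2; the period length is 2.
So sqrt(66) = [8; (8, 16)] with period length k = 2.
k is even, so the fundamental solution of x^2 - 66y^2 = 1 is (p_{k-1}, q_{k-1}) = (p_1, q_1); compute convergents through index 1.
Convergents (p_i = a_i*p_{i-1} + p_{i-2}, q_i = a_i*q_{i-1} + q_{i-2} with p_{-2}=0, p_{-1}=1, q_{-2}=1, q_{-1}=0):
  i=0: a_0=8, p_0 = 8*1 + 0 = 8, q_0 = 8*0 + 1 = 1.
  i=1: a_1=8, p_1 = 8*8 + 1 = 65, q_1 = 8*1 + 0 = 8.
Check: 65^2 - 66*8^2 = 4225 - 4224 = 1, so (x, y) = (65, 8) solves the equation, and by the theorem it is the least positive solution.

(x, y) = (65, 8)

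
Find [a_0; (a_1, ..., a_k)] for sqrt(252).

[15; (1, 6, 1, 30)]

Write x_i = (sqrt(252) + m_i)/d_i with (m_0, d_0) = (0, 1). a_0 = floor(sqrt(252)) = 15, since 15^2 = 225 <= 252 < 256 = 16^2.
Iterate m_{i+1} = d_i*a_i - m_i, d_{i+1} = (252 - m_{i+1}^2)/d_i, a_{i+1} = floor((a_0 + m_{i+1})/d_{i+1}):
  m_1 = 1*15 - 0 = 15, d_1 = (252 - 15^2)/1 = 27/1 = 27, a_1 = floor((15 + 15)/27) = 1.
  m_2 = 27*1 - 15 = 12, d_2 = (252 - 12^2)/27 = 108/27 = 4, a_2 = floor((15 + 12)/4) = 6.
  m_3 = 4*6 - 12 = 12, d_3 = (252 - 12^2)/4 = 108/4 = 27, a_3 = floor((15 + 12)/27) = 1.
  m_4 = 27*1 - 12 = 15, d_4 = (252 - 15^2)/27 = 27/27 = 1, a_4 = floor((15 + 15)/1) = 30.
  m_5 = 1*30 - 15 = 15, d_5 = (252 - 15^2)/1 = 27/1 = 27: (m_5, d_5) = (m_1, d_1) = (15, 27), so from here the quotients repeat a_1, ..., a_4; the period length is 4.
Hence the expansion of sqrt(252) is a_0 = 15 followed by the repeating block 1, 6, 1, 30 (period 4).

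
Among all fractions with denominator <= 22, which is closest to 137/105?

Expand x = 137/105 as a continued fraction with the Euclidean algorithm:
  137 = 1*105 + 32, so a_0 = 1.
  105 = 3*32 + 9, so a_1 = 3.
  32 = 3*9 + 5, so a_2 = 3.
  9 = 1*5 + 4, so a_3 = 1.
  5 = 1*4 + 1, so a_4 = 1.
  4 = 4*1 + 0, so a_5 = 4.
so x = [1; 3, 3, 1, 1, 4].
Convergents (p_i = a_i*p_{i-1} + p_{i-2}, q_i = a_i*q_{i-1} + q_{i-2} with p_{-2}=0, p_{-1}=1, q_{-2}=1, q_{-1}=0), until the denominator exceeds 22:
  i=0: a_0=1, p_0 = 1*1 + 0 = 1, q_0 = 1*0 + 1 = 1.
  i=1: a_1=3, p_1 = 3*1 + 1 = 4, q_1 = 3*1 + 0 = 3.
  i=2: a_2=3, p_2 = 3*4 + 1 = 13, q_2 = 3*3 + 1 = 10.
  i=3: a_3=1, p_3 = 1*13 + 4 = 17, q_3 = 1*10 + 3 = 13.
  i=4: a_4=1, p_4 = 1*17 + 13 = 30, q_4 = 1*13 + 10 = 23.
q_4 = 23 > 22, so the last convergent with denominator <= 22 is p_3/q_3 = 17/13.
The closest fraction with denominator <= 22 is either p_3/q_3 or the intermediate fraction (k*p_3 + p_2)/(k*q_3 + q_2) with the largest k >= 1 whose denominator stays <= 22; these approach x as k grows, and every other convergent or intermediate fraction in range is farther away.
Largest k: floor((22 - q_2)/q_3) = floor((22 - 10)/13) = 0.
Since k = 0, no intermediate fraction beyond p_3/q_3 has denominator <= 22, so the convergent 17/13 is the closest (its error is |137*13 - 17*105|/(105*13) = 4/1365).

17/13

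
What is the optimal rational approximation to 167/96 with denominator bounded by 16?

26/15

Expand x = 167/96 as a continued fraction with the Euclidean algorithm:
  167 = 1*96 + 71, so a_0 = 1.
  96 = 1*71 + 25, so a_1 = 1.
  71 = 2*25 + 21, so a_2 = 2.
  25 = 1*21 + 4, so a_3 = 1.
  21 = 5*4 + 1, so a_4 = 5.
  4 = 4*1 + 0, so a_5 = 4.
so x = [1; 1, 2, 1, 5, 4].
Convergents (p_i = a_i*p_{i-1} + p_{i-2}, q_i = a_i*q_{i-1} + q_{i-2} with p_{-2}=0, p_{-1}=1, q_{-2}=1, q_{-1}=0), until the denominator exceeds 16:
  i=0: a_0=1, p_0 = 1*1 + 0 = 1, q_0 = 1*0 + 1 = 1.
  i=1: a_1=1, p_1 = 1*1 + 1 = 2, q_1 = 1*1 + 0 = 1.
  i=2: a_2=2, p_2 = 2*2 + 1 = 5, q_2 = 2*1 + 1 = 3.
  i=3: a_3=1, p_3 = 1*5 + 2 = 7, q_3 = 1*3 + 1 = 4.
  i=4: a_4=5, p_4 = 5*7 + 5 = 40, q_4 = 5*4 + 3 = 23.
q_4 = 23 > 16, so the last convergent with denominator <= 16 is p_3/q_3 = 7/4.
The closest fraction with denominator <= 16 is either p_3/q_3 or the intermediate fraction (k*p_3 + p_2)/(k*q_3 + q_2) with the largest k >= 1 whose denominator stays <= 16; these approach x as k grows, and every other convergent or intermediate fraction in range is farther away.
Largest k: floor((16 - q_2)/q_3) = floor((16 - 3)/4) = 3.
That gives (3*7 + 5)/(3*4 + 3) = 26/15.
Compare the errors: |x - 7/4| = |167*4 - 7*96|/(96*4) = 4/384, and |x - 26/15| = |167*15 - 26*96|/(96*15) = 9/1440.
Cross-multiplying, 9*384 = 3456 < 5760 = 4*1440, so 9/1440 is smaller: the intermediate fraction 26/15 is closer to x than 7/4.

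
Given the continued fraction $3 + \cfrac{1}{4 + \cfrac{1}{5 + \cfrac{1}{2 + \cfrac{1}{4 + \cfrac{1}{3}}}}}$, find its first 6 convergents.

3/1, 13/4, 68/21, 149/46, 664/205, 2141/661

Using the convergent recurrence p_i = a_i*p_{i-1} + p_{i-2}, q_i = a_i*q_{i-1} + q_{i-2} with p_{-2}=0, p_{-1}=1, q_{-2}=1, q_{-1}=0:
  i=0: a_0=3, p_0 = 3*1 + 0 = 3, q_0 = 3*0 + 1 = 1.
  i=1: a_1=4, p_1 = 4*3 + 1 = 13, q_1 = 4*1 + 0 = 4.
  i=2: a_2=5, p_2 = 5*13 + 3 = 68, q_2 = 5*4 + 1 = 21.
  i=3: a_3=2, p_3 = 2*68 + 13 = 149, q_3 = 2*21 + 4 = 46.
  i=4: a_4=4, p_4 = 4*149 + 68 = 664, q_4 = 4*46 + 21 = 205.
  i=5: a_5=3, p_5 = 3*664 + 149 = 2141, q_5 = 3*205 + 46 = 661.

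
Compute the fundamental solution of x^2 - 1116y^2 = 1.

(x, y) = (4620799, 138320)

First expand sqrt(1116) as a continued fraction. With x_i = (sqrt(1116) + m_i)/d_i and (m_0, d_0) = (0, 1): a_0 = floor(sqrt(1116)) = 33, since 33^2 = 1089 <= 1116 < 1156 = 34^2.
Iterate m_{i+1} = d_i*a_i - m_i, d_{i+1} = (1116 - m_{i+1}^2)/d_i, a_{i+1} = floor((a_0 + m_{i+1})/d_{i+1}):
  m_1 = 1*33 - 0 = 33, d_1 = (1116 - 33^2)/1 = 27/1 = 27, a_1 = floor((33 + 33)/27) = 2.
  m_2 = 27*2 - 33 = 21, d_2 = (1116 - 21^2)/27 = 675/27 = 25, a_2 = floor((33 + 21)/25) = 2.
  m_3 = 25*2 - 21 = 29, d_3 = (1116 - 29^2)/25 = 275/25 = 11, a_3 = floor((33 + 29)/11) = 5.
  m_4 = 11*5 - 29 = 26, d_4 = (1116 - 26^2)/11 = 440/11 = 40, a_4 = floor((33 + 26)/40) = 1.
  m_5 = 40*1 - 26 = 14, d_5 = (1116 - 14^2)/40 = 920/40 = 23, a_5 = floor((33 + 14)/23) = 2.
  m_6 = 23*2 - 14 = 32, d_6 = (1116 - 32^2)/23 = 92/23 = 4, a_6 = floor((33 + 32)/4) = 16.
  m_7 = 4*16 - 32 = 32, d_7 = (1116 - 32^2)/4 = 92/4 = 23, a_7 = floor((33 + 32)/23) = 2.
  m_8 = 23*2 - 32 = 14, d_8 = (1116 - 14^2)/23 = 920/23 = 40, a_8 = floor((33 + 14)/40) = 1.
  m_9 = 40*1 - 14 = 26, d_9 = (1116 - 26^2)/40 = 440/40 = 11, a_9 = floor((33 + 26)/11) = 5.
  m_10 = 11*5 - 26 = 29, d_10 = (1116 - 29^2)/11 = 275/11 = 25, a_10 = floor((33 + 29)/25) = 2.
  m_11 = 25*2 - 29 = 21, d_11 = (1116 - 21^2)/25 = 675/25 = 27, a_11 = floor((33 + 21)/27) = 2.
  m_12 = 27*2 - 21 = 33, d_12 = (1116 - 33^2)/27 = 27/27 = 1, a_12 = floor((33 + 33)/1) = 66.
  m_13 = 1*66 - 33 = 33, d_13 = (1116 - 33^2)/1 = 27/1 = 27: (m_13, d_13) = (m_1, d_1) = (33, 27), so from here the quotients repeat a_1, ..., a_12; the period length is 12.
So sqrt(1116) = [33; (2, 2, 5, 1, 2, 16, 2, 1, 5, 2, 2, 66)] with period length k = 12.
k is even, so the fundamental solution of x^2 - 1116y^2 = 1 is (p_{k-1}, q_{k-1}) = (p_11, q_11); compute convergents through index 11.
Convergents (p_i = a_i*p_{i-1} + p_{i-2}, q_i = a_i*q_{i-1} + q_{i-2} with p_{-2}=0, p_{-1}=1, q_{-2}=1, q_{-1}=0):
  i=0: a_0=33, p_0 = 33*1 + 0 = 33, q_0 = 33*0 + 1 = 1.
  i=1: a_1=2, p_1 = 2*33 + 1 = 67, q_1 = 2*1 + 0 = 2.
  i=2: a_2=2, p_2 = 2*67 + 33 = 167, q_2 = 2*2 + 1 = 5.
  i=3: a_3=5, p_3 = 5*167 + 67 = 902, q_3 = 5*5 + 2 = 27.
  i=4: a_4=1, p_4 = 1*902 + 167 = 1069, q_4 = 1*27 + 5 = 32.
  i=5: a_5=2, p_5 = 2*1069 + 902 = 3040, q_5 = 2*32 + 27 = 91.
  i=6: a_6=16, p_6 = 16*3040 + 1069 = 49709, q_6 = 16*91 + 32 = 1488.
  i=7: a_7=2, p_7 = 2*49709 + 3040 = 102458, q_7 = 2*1488 + 91 = 3067.
  i=8: a_8=1, p_8 = 1*102458 + 49709 = 152167, q_8 = 1*3067 + 1488 = 4555.
  i=9: a_9=5, p_9 = 5*152167 + 102458 = 863293, q_9 = 5*4555 + 3067 = 25842.
  i=10: a_10=2, p_10 = 2*863293 + 152167 = 1878753, q_10 = 2*25842 + 4555 = 56239.
  i=11: a_11=2, p_11 = 2*1878753 + 863293 = 4620799, q_11 = 2*56239 + 25842 = 138320.
Check: 4620799^2 - 1116*138320^2 = 21351783398401 - 21351783398400 = 1, so (x, y) = (4620799, 138320) solves the equation, and by the theorem it is the least positive solution.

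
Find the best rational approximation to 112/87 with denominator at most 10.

Expand x = 112/87 as a continued fraction with the Euclidean algorithm:
  112 = 1*87 + 25, so a_0 = 1.
  87 = 3*25 + 12, so a_1 = 3.
  25 = 2*12 + 1, so a_2 = 2.
  12 = 12*1 + 0, so a_3 = 12.
so x = [1; 3, 2, 12].
Convergents (p_i = a_i*p_{i-1} + p_{i-2}, q_i = a_i*q_{i-1} + q_{i-2} with p_{-2}=0, p_{-1}=1, q_{-2}=1, q_{-1}=0), until the denominator exceeds 10:
  i=0: a_0=1, p_0 = 1*1 + 0 = 1, q_0 = 1*0 + 1 = 1.
  i=1: a_1=3, p_1 = 3*1 + 1 = 4, q_1 = 3*1 + 0 = 3.
  i=2: a_2=2, p_2 = 2*4 + 1 = 9, q_2 = 2*3 + 1 = 7.
  i=3: a_3=12, p_3 = 12*9 + 4 = 112, q_3 = 12*7 + 3 = 87.
q_3 = 87 > 10, so the last convergent with denominator <= 10 is p_2/q_2 = 9/7.
The closest fraction with denominator <= 10 is either p_2/q_2 or the intermediate fraction (k*p_2 + p_1)/(k*q_2 + q_1) with the largest k >= 1 whose denominator stays <= 10; these approach x as k grows, and every other convergent or intermediate fraction in range is farther away.
Largest k: floor((10 - q_1)/q_2) = floor((10 - 3)/7) = 1.
That gives (1*9 + 4)/(1*7 + 3) = 13/10.
Compare the errors: |x - 9/7| = |112*7 - 9*87|/(87*7) = 1/609, and |x - 13/10| = |112*10 - 13*87|/(87*10) = 11/870.
Cross-multiplying, 1*870 = 870 < 6699 = 11*609, so 1/609 is smaller: the convergent 9/7 is closer to x than 13/10.

9/7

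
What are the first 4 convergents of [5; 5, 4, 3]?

Using the convergent recurrence p_i = a_i*p_{i-1} + p_{i-2}, q_i = a_i*q_{i-1} + q_{i-2} with p_{-2}=0, p_{-1}=1, q_{-2}=1, q_{-1}=0:
  i=0: a_0=5, p_0 = 5*1 + 0 = 5, q_0 = 5*0 + 1 = 1.
  i=1: a_1=5, p_1 = 5*5 + 1 = 26, q_1 = 5*1 + 0 = 5.
  i=2: a_2=4, p_2 = 4*26 + 5 = 109, q_2 = 4*5 + 1 = 21.
  i=3: a_3=3, p_3 = 3*109 + 26 = 353, q_3 = 3*21 + 5 = 68.

5/1, 26/5, 109/21, 353/68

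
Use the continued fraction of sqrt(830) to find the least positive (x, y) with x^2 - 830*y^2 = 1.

First expand sqrt(830) as a continued fraction. With x_i = (sqrt(830) + m_i)/d_i and (m_0, d_0) = (0, 1): a_0 = floor(sqrt(830)) = 28, since 28^2 = 784 <= 830 < 841 = 29^2.
Iterate m_{i+1} = d_i*a_i - m_i, d_{i+1} = (830 - m_{i+1}^2)/d_i, a_{i+1} = floor((a_0 + m_{i+1})/d_{i+1}):
  m_1 = 1*28 - 0 = 28, d_1 = (830 - 28^2)/1 = 46/1 = 46, a_1 = floor((28 + 28)/46) = 1.
  m_2 = 46*1 - 28 = 18, d_2 = (830 - 18^2)/46 = 506/46 = 11, a_2 = floor((28 + 18)/11) = 4.
  m_3 = 11*4 - 18 = 26, d_3 = (830 - 26^2)/11 = 154/11 = 14, a_3 = floor((28 + 26)/14) = 3.
  m_4 = 14*3 - 26 = 16, d_4 = (830 - 16^2)/14 = 574/14 = 41, a_4 = floor((28 + 16)/41) = 1.
  m_5 = 41*1 - 16 = 25, d_5 = (830 - 25^2)/41 = 205/41 = 5, a_5 = floor((28 + 25)/5) = 10.
  m_6 = 5*10 - 25 = 25, d_6 = (830 - 25^2)/5 = 205/5 = 41, a_6 = floor((28 + 25)/41) = 1.
  m_7 = 41*1 - 25 = 16, d_7 = (830 - 16^2)/41 = 574/41 = 14, a_7 = floor((28 + 16)/14) = 3.
  m_8 = 14*3 - 16 = 26, d_8 = (830 - 26^2)/14 = 154/14 = 11, a_8 = floor((28 + 26)/11) = 4.
  m_9 = 11*4 - 26 = 18, d_9 = (830 - 18^2)/11 = 506/11 = 46, a_9 = floor((28 + 18)/46) = 1.
  m_10 = 46*1 - 18 = 28, d_10 = (830 - 28^2)/46 = 46/46 = 1, a_10 = floor((28 + 28)/1) = 56.
  m_11 = 1*56 - 28 = 28, d_11 = (830 - 28^2)/1 = 46/1 = 46: (m_11, d_11) = (m_1, d_1) = (28, 46), so from here the quotients repeat a_1, ..., a_10; the period length is 10.
So sqrt(830) = [28; (1, 4, 3, 1, 10, 1, 3, 4, 1, 56)] with period length k = 10.
k is even, so the fundamental solution of x^2 - 830y^2 = 1 is (p_{k-1}, q_{k-1}) = (p_9, q_9); compute convergents through index 9.
Convergents (p_i = a_i*p_{i-1} + p_{i-2}, q_i = a_i*q_{i-1} + q_{i-2} with p_{-2}=0, p_{-1}=1, q_{-2}=1, q_{-1}=0):
  i=0: a_0=28, p_0 = 28*1 + 0 = 28, q_0 = 28*0 + 1 = 1.
  i=1: a_1=1, p_1 = 1*28 + 1 = 29, q_1 = 1*1 + 0 = 1.
  i=2: a_2=4, p_2 = 4*29 + 28 = 144, q_2 = 4*1 + 1 = 5.
  i=3: a_3=3, p_3 = 3*144 + 29 = 461, q_3 = 3*5 + 1 = 16.
  i=4: a_4=1, p_4 = 1*461 + 144 = 605, q_4 = 1*16 + 5 = 21.
  i=5: a_5=10, p_5 = 10*605 + 461 = 6511, q_5 = 10*21 + 16 = 226.
  i=6: a_6=1, p_6 = 1*6511 + 605 = 7116, q_6 = 1*226 + 21 = 247.
  i=7: a_7=3, p_7 = 3*7116 + 6511 = 27859, q_7 = 3*247 + 226 = 967.
  i=8: a_8=4, p_8 = 4*27859 + 7116 = 118552, q_8 = 4*967 + 247 = 4115.
  i=9: a_9=1, p_9 = 1*118552 + 27859 = 146411, q_9 = 1*4115 + 967 = 5082.
Check: 146411^2 - 830*5082^2 = 21436180921 - 21436180920 = 1, so (x, y) = (146411, 5082) solves the equation, and by the theorem it is the least positive solution.

(x, y) = (146411, 5082)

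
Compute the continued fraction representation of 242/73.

Run the Euclidean algorithm on 242 and 73; the successive quotients are the partial quotients a_0, a_1, ... (each step inverts the fractional part left over by the previous one):
  242 = 3*73 + 23, so a_0 = 3.
  73 = 3*23 + 4, so a_1 = 3.
  23 = 5*4 + 3, so a_2 = 5.
  4 = 1*3 + 1, so a_3 = 1.
  3 = 3*1 + 0, so a_4 = 3.
The remainder reaches 0 after 5 divisions, so the expansion has 5 partial quotients, read off in order.

[3; 3, 5, 1, 3]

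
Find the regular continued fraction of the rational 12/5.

Run the Euclidean algorithm on 12 and 5; the successive quotients are the partial quotients a_0, a_1, ... (each step inverts the fractional part left over by the previous one):
  12 = 2*5 + 2, so a_0 = 2.
  5 = 2*2 + 1, so a_1 = 2.
  2 = 2*1 + 0, so a_2 = 2.
The remainder reaches 0 after 3 divisions, so the expansion has 3 partial quotients, read off in order.

[2; 2, 2]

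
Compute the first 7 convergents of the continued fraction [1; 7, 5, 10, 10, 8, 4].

1/1, 8/7, 41/36, 418/367, 4221/3706, 34186/30015, 140965/123766

Using the convergent recurrence p_i = a_i*p_{i-1} + p_{i-2}, q_i = a_i*q_{i-1} + q_{i-2} with p_{-2}=0, p_{-1}=1, q_{-2}=1, q_{-1}=0:
  i=0: a_0=1, p_0 = 1*1 + 0 = 1, q_0 = 1*0 + 1 = 1.
  i=1: a_1=7, p_1 = 7*1 + 1 = 8, q_1 = 7*1 + 0 = 7.
  i=2: a_2=5, p_2 = 5*8 + 1 = 41, q_2 = 5*7 + 1 = 36.
  i=3: a_3=10, p_3 = 10*41 + 8 = 418, q_3 = 10*36 + 7 = 367.
  i=4: a_4=10, p_4 = 10*418 + 41 = 4221, q_4 = 10*367 + 36 = 3706.
  i=5: a_5=8, p_5 = 8*4221 + 418 = 34186, q_5 = 8*3706 + 367 = 30015.
  i=6: a_6=4, p_6 = 4*34186 + 4221 = 140965, q_6 = 4*30015 + 3706 = 123766.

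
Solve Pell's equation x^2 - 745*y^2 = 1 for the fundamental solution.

First expand sqrt(745) as a continued fraction. With x_i = (sqrt(745) + m_i)/d_i and (m_0, d_0) = (0, 1): a_0 = floor(sqrt(745)) = 27, since 27^2 = 729 <= 745 < 784 = 28^2.
Iterate m_{i+1} = d_i*a_i - m_i, d_{i+1} = (745 - m_{i+1}^2)/d_i, a_{i+1} = floor((a_0 + m_{i+1})/d_{i+1}):
  m_1 = 1*27 - 0 = 27, d_1 = (745 - 27^2)/1 = 16/1 = 16, a_1 = floor((27 + 27)/16) = 3.
  m_2 = 16*3 - 27 = 21, d_2 = (745 - 21^2)/16 = 304/16 = 19, a_2 = floor((27 + 21)/19) = 2.
  m_3 = 19*2 - 21 = 17, d_3 = (745 - 17^2)/19 = 456/19 = 24, a_3 = floor((27 + 17)/24) = 1.
  m_4 = 24*1 - 17 = 7, d_4 = (745 - 7^2)/24 = 696/24 = 29, a_4 = floor((27 + 7)/29) = 1.
  m_5 = 29*1 - 7 = 22, d_5 = (745 - 22^2)/29 = 261/29 = 9, a_5 = floor((27 + 22)/9) = 5.
  m_6 = 9*5 - 22 = 23, d_6 = (745 - 23^2)/9 = 216/9 = 24, a_6 = floor((27 + 23)/24) = 2.
  m_7 = 24*2 - 23 = 25, d_7 = (745 - 25^2)/24 = 120/24 = 5, a_7 = floor((27 + 25)/5) = 10.
  m_8 = 5*10 - 25 = 25, d_8 = (745 - 25^2)/5 = 120/5 = 24, a_8 = floor((27 + 25)/24) = 2.
  m_9 = 24*2 - 25 = 23, d_9 = (745 - 23^2)/24 = 216/24 = 9, a_9 = floor((27 + 23)/9) = 5.
  m_10 = 9*5 - 23 = 22, d_10 = (745 - 22^2)/9 = 261/9 = 29, a_10 = floor((27 + 22)/29) = 1.
  m_11 = 29*1 - 22 = 7, d_11 = (745 - 7^2)/29 = 696/29 = 24, a_11 = floor((27 + 7)/24) = 1.
  m_12 = 24*1 - 7 = 17, d_12 = (745 - 17^2)/24 = 456/24 = 19, a_12 = floor((27 + 17)/19) = 2.
  m_13 = 19*2 - 17 = 21, d_13 = (745 - 21^2)/19 = 304/19 = 16, a_13 = floor((27 + 21)/16) = 3.
  m_14 = 16*3 - 21 = 27, d_14 = (745 - 27^2)/16 = 16/16 = 1, a_14 = floor((27 + 27)/1) = 54.
  m_15 = 1*54 - 27 = 27, d_15 = (745 - 27^2)/1 = 16/1 = 16: (m_15, d_15) = (m_1, d_1) = (27, 16), so from here the quotients repeat a_1, ..., a_14; the period length is 14.
So sqrt(745) = [27; (3, 2, 1, 1, 5, 2, 10, 2, 5, 1, 1, 2, 3, 54)] with period length k = 14.
k is even, so the fundamental solution of x^2 - 745y^2 = 1 is (p_{k-1}, q_{k-1}) = (p_13, q_13); compute convergents through index 13.
Convergents (p_i = a_i*p_{i-1} + p_{i-2}, q_i = a_i*q_{i-1} + q_{i-2} with p_{-2}=0, p_{-1}=1, q_{-2}=1, q_{-1}=0):
  i=0: a_0=27, p_0 = 27*1 + 0 = 27, q_0 = 27*0 + 1 = 1.
  i=1: a_1=3, p_1 = 3*27 + 1 = 82, q_1 = 3*1 + 0 = 3.
  i=2: a_2=2, p_2 = 2*82 + 27 = 191, q_2 = 2*3 + 1 = 7.
  i=3: a_3=1, p_3 = 1*191 + 82 = 273, q_3 = 1*7 + 3 = 10.
  i=4: a_4=1, p_4 = 1*273 + 191 = 464, q_4 = 1*10 + 7 = 17.
  i=5: a_5=5, p_5 = 5*464 + 273 = 2593, q_5 = 5*17 + 10 = 95.
  i=6: a_6=2, p_6 = 2*2593 + 464 = 5650, q_6 = 2*95 + 17 = 207.
  i=7: a_7=10, p_7 = 10*5650 + 2593 = 59093, q_7 = 10*207 + 95 = 2165.
  i=8: a_8=2, p_8 = 2*59093 + 5650 = 123836, q_8 = 2*2165 + 207 = 4537.
  i=9: a_9=5, p_9 = 5*123836 + 59093 = 678273, q_9 = 5*4537 + 2165 = 24850.
  i=10: a_10=1, p_10 = 1*678273 + 123836 = 802109, q_10 = 1*24850 + 4537 = 29387.
  i=11: a_11=1, p_11 = 1*802109 + 678273 = 1480382, q_11 = 1*29387 + 24850 = 54237.
  i=12: a_12=2, p_12 = 2*1480382 + 802109 = 3762873, q_12 = 2*54237 + 29387 = 137861.
  i=13: a_13=3, p_13 = 3*3762873 + 1480382 = 12769001, q_13 = 3*137861 + 54237 = 467820.
Check: 12769001^2 - 745*467820^2 = 163047386538001 - 163047386538000 = 1, so (x, y) = (12769001, 467820) solves the equation, and by the theorem it is the least positive solution.

(x, y) = (12769001, 467820)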